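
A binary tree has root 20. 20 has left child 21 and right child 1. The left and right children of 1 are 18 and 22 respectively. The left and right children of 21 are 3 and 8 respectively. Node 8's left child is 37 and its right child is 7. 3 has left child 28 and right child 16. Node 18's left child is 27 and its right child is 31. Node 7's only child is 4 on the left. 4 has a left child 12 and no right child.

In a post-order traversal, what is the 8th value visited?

Post-order visits the left subtree, then the right subtree, then the node.
At 20: go left to 21.
  At 21: go left to 3.
    At 3: go left to 28.
      28 is a leaf — visit 28.
    At 3: go right to 16.
      16 is a leaf — visit 16.
    Visit 3.
  At 21: go right to 8.
    At 8: go left to 37.
      37 is a leaf — visit 37.
    At 8: go right to 7.
      At 7: go left to 4.
        At 4: go left to 12.
          12 is a leaf — visit 12.
        At 4: no right child.
        Visit 4.
      At 7: no right child.
      Visit 7.
    Visit 8.
  Visit 21.
At 20: go right to 1.
  At 1: go left to 18.
    At 18: go left to 27.
      27 is a leaf — visit 27.
    At 18: go right to 31.
      31 is a leaf — visit 31.
    Visit 18.
  At 1: go right to 22.
    22 is a leaf — visit 22.
  Visit 1.
Visit 20.
Full post-order sequence: 28, 16, 3, 37, 12, 4, 7, 8, 21, 27, 31, 18, 22, 1, 20.

8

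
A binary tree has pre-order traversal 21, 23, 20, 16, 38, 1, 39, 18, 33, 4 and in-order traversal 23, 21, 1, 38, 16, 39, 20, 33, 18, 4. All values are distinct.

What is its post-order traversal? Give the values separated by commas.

The first element of pre-order is the root; it splits in-order into left and right subtrees.
Root 21: left subtree has 1 node {23}, right has 8 {1, 38, 16, 39, 20, 33, 18, 4}.
  Root 20: left subtree has 4 nodes {1, 38, 16, 39}, right has 3 {33, 18, 4}.
    Root 16: left subtree has 2 nodes {1, 38}, right has 1 {39}.
      Root 38: left subtree has 1 node {1}, right has 0 { }.
    Root 18: left subtree has 1 node {33}, right has 1 {4}.

23, 1, 38, 39, 16, 33, 4, 18, 20, 21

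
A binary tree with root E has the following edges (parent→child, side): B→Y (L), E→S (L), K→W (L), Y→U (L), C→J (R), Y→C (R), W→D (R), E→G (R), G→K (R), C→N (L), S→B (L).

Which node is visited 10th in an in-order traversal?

In-order visits the left subtree, then the node, then the right subtree.
At E: go left to S.
  At S: go left to B.
    At B: go left to Y.
      At Y: go left to U.
        U is a leaf — visit U.
      Visit Y.
      At Y: go right to C.
        At C: go left to N.
          N is a leaf — visit N.
        Visit C.
        At C: go right to J.
          J is a leaf — visit J.
    Visit B.
    At B: no right child.
  Visit S.
  At S: no right child.
Visit E.
At E: go right to G.
  At G: no left child.
  Visit G.
  At G: go right to K.
    At K: go left to W.
      At W: no left child.
      Visit W.
      At W: go right to D.
        D is a leaf — visit D.
    Visit K.
    At K: no right child.
Full in-order sequence: U, Y, N, C, J, B, S, E, G, W, D, K.

W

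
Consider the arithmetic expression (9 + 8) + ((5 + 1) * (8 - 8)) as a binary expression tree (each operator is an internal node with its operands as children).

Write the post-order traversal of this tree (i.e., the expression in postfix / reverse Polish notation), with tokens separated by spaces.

Post-order on an expression tree gives postfix notation: for each operator, emit left operand, right operand, then the operator.

9 8 + 5 1 + 8 8 - * +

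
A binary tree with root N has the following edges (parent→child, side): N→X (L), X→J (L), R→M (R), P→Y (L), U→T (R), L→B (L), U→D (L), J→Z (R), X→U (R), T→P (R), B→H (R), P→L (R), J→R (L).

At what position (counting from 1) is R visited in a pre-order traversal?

Pre-order visits the node, then its left subtree, then its right subtree.
Visit N.
At N: go left to X.
  Visit X.
  At X: go left to J.
    Visit J.
    At J: go left to R.
      Visit R.
      At R: no left child.
      At R: go right to M.
        M is a leaf — visit M.
    At J: go right to Z.
      Z is a leaf — visit Z.
  At X: go right to U.
    Visit U.
    At U: go left to D.
      D is a leaf — visit D.
    At U: go right to T.
      Visit T.
      At T: no left child.
      At T: go right to P.
        Visit P.
        At P: go left to Y.
          Y is a leaf — visit Y.
        At P: go right to L.
          Visit L.
          At L: go left to B.
            Visit B.
            At B: no left child.
            At B: go right to H.
              H is a leaf — visit H.
          At L: no right child.
At N: no right child.
Full pre-order sequence: N, X, J, R, M, Z, U, D, T, P, Y, L, B, H.

4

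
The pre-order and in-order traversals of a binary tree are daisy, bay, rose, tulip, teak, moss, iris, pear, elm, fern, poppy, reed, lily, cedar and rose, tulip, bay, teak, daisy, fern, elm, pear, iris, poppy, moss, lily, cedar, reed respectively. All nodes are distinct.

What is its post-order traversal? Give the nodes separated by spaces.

tulip rose teak bay fern elm pear poppy iris cedar lily reed moss daisy

The first element of pre-order is the root; it splits in-order into left and right subtrees.
Root daisy: left subtree has 4 nodes {rose, tulip, bay, teak}, right has 9 {fern, elm, pear, iris, poppy, moss, lily, cedar, reed}.
  Root bay: left subtree has 2 nodes {rose, tulip}, right has 1 {teak}.
    Root rose: left subtree has 0 nodes { }, right has 1 {tulip}.
  Root moss: left subtree has 5 nodes {fern, elm, pear, iris, poppy}, right has 3 {lily, cedar, reed}.
    Root iris: left subtree has 3 nodes {fern, elm, pear}, right has 1 {poppy}.
      Root pear: left subtree has 2 nodes {fern, elm}, right has 0 { }.
        Root elm: left subtree has 1 node {fern}, right has 0 { }.
    Root reed: left subtree has 2 nodes {lily, cedar}, right has 0 { }.
      Root lily: left subtree has 0 nodes { }, right has 1 {cedar}.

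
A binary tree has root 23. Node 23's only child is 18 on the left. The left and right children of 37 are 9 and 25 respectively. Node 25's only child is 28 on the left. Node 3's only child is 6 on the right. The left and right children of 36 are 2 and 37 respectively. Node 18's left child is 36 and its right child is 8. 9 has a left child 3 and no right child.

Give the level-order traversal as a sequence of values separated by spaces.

Level-order visits nodes level by level from the root, left to right within each level.
Level 0: 23
Level 1: 18
Level 2: 36, 8
Level 3: 2, 37
Level 4: 9, 25
Level 5: 3, 28
Level 6: 6

23 18 36 8 2 37 9 25 3 28 6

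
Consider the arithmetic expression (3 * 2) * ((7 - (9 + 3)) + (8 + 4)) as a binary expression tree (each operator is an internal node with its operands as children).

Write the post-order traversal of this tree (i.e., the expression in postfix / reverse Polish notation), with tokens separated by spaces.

3 2 * 7 9 3 + - 8 4 + + *

Post-order on an expression tree gives postfix notation: for each operator, emit left operand, right operand, then the operator.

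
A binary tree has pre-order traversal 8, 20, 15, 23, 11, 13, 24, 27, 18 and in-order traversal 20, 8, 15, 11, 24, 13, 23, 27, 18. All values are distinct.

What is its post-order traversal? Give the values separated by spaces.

20 24 13 11 18 27 23 15 8

The first element of pre-order is the root; it splits in-order into left and right subtrees.
Root 8: left subtree has 1 node {20}, right has 7 {15, 11, 24, 13, 23, 27, 18}.
  Root 15: left subtree has 0 nodes { }, right has 6 {11, 24, 13, 23, 27, 18}.
    Root 23: left subtree has 3 nodes {11, 24, 13}, right has 2 {27, 18}.
      Root 11: left subtree has 0 nodes { }, right has 2 {24, 13}.
        Root 13: left subtree has 1 node {24}, right has 0 { }.
      Root 27: left subtree has 0 nodes { }, right has 1 {18}.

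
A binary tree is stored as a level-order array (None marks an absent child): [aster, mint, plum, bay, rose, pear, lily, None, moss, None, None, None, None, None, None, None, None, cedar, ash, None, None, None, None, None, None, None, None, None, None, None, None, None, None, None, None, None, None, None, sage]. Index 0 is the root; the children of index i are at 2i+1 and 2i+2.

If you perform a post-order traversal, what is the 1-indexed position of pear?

Post-order visits the left subtree, then the right subtree, then the node.
At aster: go left to mint.
  At mint: go left to bay.
    At bay: no left child.
    At bay: go right to moss.
      At moss: go left to cedar.
        cedar is a leaf — visit cedar.
      At moss: go right to ash.
        At ash: no left child.
        At ash: go right to sage.
          sage is a leaf — visit sage.
        Visit ash.
      Visit moss.
    Visit bay.
  At mint: go right to rose.
    rose is a leaf — visit rose.
  Visit mint.
At aster: go right to plum.
  At plum: go left to pear.
    pear is a leaf — visit pear.
  At plum: go right to lily.
    lily is a leaf — visit lily.
  Visit plum.
Visit aster.
Full post-order sequence: cedar, sage, ash, moss, bay, rose, mint, pear, lily, plum, aster.

8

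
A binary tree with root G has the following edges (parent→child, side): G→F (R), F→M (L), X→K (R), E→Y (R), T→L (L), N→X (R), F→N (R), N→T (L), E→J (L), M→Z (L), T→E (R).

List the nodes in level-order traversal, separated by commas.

Level-order visits nodes level by level from the root, left to right within each level.
Level 0: G
Level 1: F
Level 2: M, N
Level 3: Z, T, X
Level 4: L, E, K
Level 5: J, Y

G, F, M, N, Z, T, X, L, E, K, J, Y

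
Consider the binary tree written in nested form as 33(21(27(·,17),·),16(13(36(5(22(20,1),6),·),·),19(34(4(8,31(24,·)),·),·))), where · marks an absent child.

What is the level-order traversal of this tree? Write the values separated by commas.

Level-order visits nodes level by level from the root, left to right within each level.
Level 0: 33
Level 1: 21, 16
Level 2: 27, 13, 19
Level 3: 17, 36, 34
Level 4: 5, 4
Level 5: 22, 6, 8, 31
Level 6: 20, 1, 24

33, 21, 16, 27, 13, 19, 17, 36, 34, 5, 4, 22, 6, 8, 31, 20, 1, 24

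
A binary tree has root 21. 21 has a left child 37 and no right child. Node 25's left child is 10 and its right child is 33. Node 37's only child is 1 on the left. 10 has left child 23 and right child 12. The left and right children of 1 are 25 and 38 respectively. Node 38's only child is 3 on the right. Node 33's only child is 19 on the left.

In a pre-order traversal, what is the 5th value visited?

Pre-order visits the node, then its left subtree, then its right subtree.
Visit 21.
At 21: go left to 37.
  Visit 37.
  At 37: go left to 1.
    Visit 1.
    At 1: go left to 25.
      Visit 25.
      At 25: go left to 10.
        Visit 10.
        At 10: go left to 23.
          23 is a leaf — visit 23.
        At 10: go right to 12.
          12 is a leaf — visit 12.
      At 25: go right to 33.
        Visit 33.
        At 33: go left to 19.
          19 is a leaf — visit 19.
        At 33: no right child.
    At 1: go right to 38.
      Visit 38.
      At 38: no left child.
      At 38: go right to 3.
        3 is a leaf — visit 3.
  At 37: no right child.
At 21: no right child.
Full pre-order sequence: 21, 37, 1, 25, 10, 23, 12, 33, 19, 38, 3.

10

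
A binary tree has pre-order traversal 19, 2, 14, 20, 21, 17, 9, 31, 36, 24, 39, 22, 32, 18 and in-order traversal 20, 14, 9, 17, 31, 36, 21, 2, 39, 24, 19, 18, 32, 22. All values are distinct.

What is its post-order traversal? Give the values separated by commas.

20, 9, 36, 31, 17, 21, 14, 39, 24, 2, 18, 32, 22, 19

The first element of pre-order is the root; it splits in-order into left and right subtrees.
Root 19: left subtree has 10 nodes {20, 14, 9, 17, 31, 36, 21, 2, 39, 24}, right has 3 {18, 32, 22}.
  Root 2: left subtree has 7 nodes {20, 14, 9, 17, 31, 36, 21}, right has 2 {39, 24}.
    Root 14: left subtree has 1 node {20}, right has 5 {9, 17, 31, 36, 21}.
      Root 21: left subtree has 4 nodes {9, 17, 31, 36}, right has 0 { }.
        Root 17: left subtree has 1 node {9}, right has 2 {31, 36}.
          Root 31: left subtree has 0 nodes { }, right has 1 {36}.
    Root 24: left subtree has 1 node {39}, right has 0 { }.
  Root 22: left subtree has 2 nodes {18, 32}, right has 0 { }.
    Root 32: left subtree has 1 node {18}, right has 0 { }.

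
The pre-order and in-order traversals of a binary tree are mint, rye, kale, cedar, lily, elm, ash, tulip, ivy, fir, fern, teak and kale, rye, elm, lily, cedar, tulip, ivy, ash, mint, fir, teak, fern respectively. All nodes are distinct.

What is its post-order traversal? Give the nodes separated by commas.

kale, elm, lily, ivy, tulip, ash, cedar, rye, teak, fern, fir, mint

The first element of pre-order is the root; it splits in-order into left and right subtrees.
Root mint: left subtree has 8 nodes {kale, rye, elm, lily, cedar, tulip, ivy, ash}, right has 3 {fir, teak, fern}.
  Root rye: left subtree has 1 node {kale}, right has 6 {elm, lily, cedar, tulip, ivy, ash}.
    Root cedar: left subtree has 2 nodes {elm, lily}, right has 3 {tulip, ivy, ash}.
      Root lily: left subtree has 1 node {elm}, right has 0 { }.
      Root ash: left subtree has 2 nodes {tulip, ivy}, right has 0 { }.
        Root tulip: left subtree has 0 nodes { }, right has 1 {ivy}.
  Root fir: left subtree has 0 nodes { }, right has 2 {teak, fern}.
    Root fern: left subtree has 1 node {teak}, right has 0 { }.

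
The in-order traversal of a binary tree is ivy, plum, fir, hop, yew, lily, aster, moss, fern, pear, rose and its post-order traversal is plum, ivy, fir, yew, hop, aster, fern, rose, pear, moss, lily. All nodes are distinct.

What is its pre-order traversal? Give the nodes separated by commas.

lily, hop, fir, ivy, plum, yew, moss, aster, pear, fern, rose

The last element of post-order is the root; it splits in-order into left and right subtrees.
Root lily: left subtree has 5 nodes {ivy, plum, fir, hop, yew}, right has 5 {aster, moss, fern, pear, rose}.
  Root hop: left subtree has 3 nodes {ivy, plum, fir}, right has 1 {yew}.
    Root fir: left subtree has 2 nodes {ivy, plum}, right has 0 { }.
      Root ivy: left subtree has 0 nodes { }, right has 1 {plum}.
  Root moss: left subtree has 1 node {aster}, right has 3 {fern, pear, rose}.
    Root pear: left subtree has 1 node {fern}, right has 1 {rose}.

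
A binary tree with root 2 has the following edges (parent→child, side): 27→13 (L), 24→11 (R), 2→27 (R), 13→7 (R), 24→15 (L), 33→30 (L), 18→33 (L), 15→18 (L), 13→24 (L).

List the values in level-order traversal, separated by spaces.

Level-order visits nodes level by level from the root, left to right within each level.
Level 0: 2
Level 1: 27
Level 2: 13
Level 3: 24, 7
Level 4: 15, 11
Level 5: 18
Level 6: 33
Level 7: 30

2 27 13 24 7 15 11 18 33 30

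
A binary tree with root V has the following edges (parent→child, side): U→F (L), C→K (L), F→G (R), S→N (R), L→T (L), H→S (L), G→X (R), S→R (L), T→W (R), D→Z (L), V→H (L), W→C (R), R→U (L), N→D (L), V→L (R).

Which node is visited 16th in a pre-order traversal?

Pre-order visits the node, then its left subtree, then its right subtree.
Visit V.
At V: go left to H.
  Visit H.
  At H: go left to S.
    Visit S.
    At S: go left to R.
      Visit R.
      At R: go left to U.
        Visit U.
        At U: go left to F.
          Visit F.
          At F: no left child.
          At F: go right to G.
            Visit G.
            At G: no left child.
            At G: go right to X.
              X is a leaf — visit X.
        At U: no right child.
      At R: no right child.
    At S: go right to N.
      Visit N.
      At N: go left to D.
        Visit D.
        At D: go left to Z.
          Z is a leaf — visit Z.
        At D: no right child.
      At N: no right child.
  At H: no right child.
At V: go right to L.
  Visit L.
  At L: go left to T.
    Visit T.
    At T: no left child.
    At T: go right to W.
      Visit W.
      At W: no left child.
      At W: go right to C.
        Visit C.
        At C: go left to K.
          K is a leaf — visit K.
        At C: no right child.
  At L: no right child.
Full pre-order sequence: V, H, S, R, U, F, G, X, N, D, Z, L, T, W, C, K.

K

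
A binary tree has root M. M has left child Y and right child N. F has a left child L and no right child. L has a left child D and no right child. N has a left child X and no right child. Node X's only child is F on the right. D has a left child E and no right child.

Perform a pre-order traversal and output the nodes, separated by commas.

M, Y, N, X, F, L, D, E

Pre-order visits the node, then its left subtree, then its right subtree.
Visit M.
At M: go left to Y.
  Y is a leaf — visit Y.
At M: go right to N.
  Visit N.
  At N: go left to X.
    Visit X.
    At X: no left child.
    At X: go right to F.
      Visit F.
      At F: go left to L.
        Visit L.
        At L: go left to D.
          Visit D.
          At D: go left to E.
            E is a leaf — visit E.
          At D: no right child.
        At L: no right child.
      At F: no right child.
  At N: no right child.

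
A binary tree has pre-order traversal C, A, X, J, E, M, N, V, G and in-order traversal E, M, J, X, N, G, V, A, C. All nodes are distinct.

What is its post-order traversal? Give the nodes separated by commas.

The first element of pre-order is the root; it splits in-order into left and right subtrees.
Root C: left subtree has 8 nodes {E, M, J, X, N, G, V, A}, right has 0 { }.
  Root A: left subtree has 7 nodes {E, M, J, X, N, G, V}, right has 0 { }.
    Root X: left subtree has 3 nodes {E, M, J}, right has 3 {N, G, V}.
      Root J: left subtree has 2 nodes {E, M}, right has 0 { }.
        Root E: left subtree has 0 nodes { }, right has 1 {M}.
      Root N: left subtree has 0 nodes { }, right has 2 {G, V}.
        Root V: left subtree has 1 node {G}, right has 0 { }.

M, E, J, G, V, N, X, A, C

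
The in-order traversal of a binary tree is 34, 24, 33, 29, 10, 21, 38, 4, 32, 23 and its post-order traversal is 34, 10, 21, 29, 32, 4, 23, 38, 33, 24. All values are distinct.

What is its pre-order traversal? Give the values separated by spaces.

24 34 33 38 29 21 10 23 4 32

The last element of post-order is the root; it splits in-order into left and right subtrees.
Root 24: left subtree has 1 node {34}, right has 8 {33, 29, 10, 21, 38, 4, 32, 23}.
  Root 33: left subtree has 0 nodes { }, right has 7 {29, 10, 21, 38, 4, 32, 23}.
    Root 38: left subtree has 3 nodes {29, 10, 21}, right has 3 {4, 32, 23}.
      Root 29: left subtree has 0 nodes { }, right has 2 {10, 21}.
        Root 21: left subtree has 1 node {10}, right has 0 { }.
      Root 23: left subtree has 2 nodes {4, 32}, right has 0 { }.
        Root 4: left subtree has 0 nodes { }, right has 1 {32}.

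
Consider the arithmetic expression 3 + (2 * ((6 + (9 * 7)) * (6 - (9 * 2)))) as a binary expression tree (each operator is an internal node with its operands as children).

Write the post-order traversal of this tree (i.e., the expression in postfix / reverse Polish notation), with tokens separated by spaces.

Post-order on an expression tree gives postfix notation: for each operator, emit left operand, right operand, then the operator.

3 2 6 9 7 * + 6 9 2 * - * * +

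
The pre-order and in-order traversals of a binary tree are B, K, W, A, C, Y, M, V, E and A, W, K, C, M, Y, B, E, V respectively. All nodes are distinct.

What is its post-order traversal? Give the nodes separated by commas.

The first element of pre-order is the root; it splits in-order into left and right subtrees.
Root B: left subtree has 6 nodes {A, W, K, C, M, Y}, right has 2 {E, V}.
  Root K: left subtree has 2 nodes {A, W}, right has 3 {C, M, Y}.
    Root W: left subtree has 1 node {A}, right has 0 { }.
    Root C: left subtree has 0 nodes { }, right has 2 {M, Y}.
      Root Y: left subtree has 1 node {M}, right has 0 { }.
  Root V: left subtree has 1 node {E}, right has 0 { }.

A, W, M, Y, C, K, E, V, B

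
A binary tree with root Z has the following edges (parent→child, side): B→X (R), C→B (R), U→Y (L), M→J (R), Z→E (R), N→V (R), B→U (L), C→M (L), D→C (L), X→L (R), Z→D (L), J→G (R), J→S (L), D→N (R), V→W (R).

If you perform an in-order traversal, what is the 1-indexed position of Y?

6

In-order visits the left subtree, then the node, then the right subtree.
At Z: go left to D.
  At D: go left to C.
    At C: go left to M.
      At M: no left child.
      Visit M.
      At M: go right to J.
        At J: go left to S.
          S is a leaf — visit S.
        Visit J.
        At J: go right to G.
          G is a leaf — visit G.
    Visit C.
    At C: go right to B.
      At B: go left to U.
        At U: go left to Y.
          Y is a leaf — visit Y.
        Visit U.
        At U: no right child.
      Visit B.
      At B: go right to X.
        At X: no left child.
        Visit X.
        At X: go right to L.
          L is a leaf — visit L.
  Visit D.
  At D: go right to N.
    At N: no left child.
    Visit N.
    At N: go right to V.
      At V: no left child.
      Visit V.
      At V: go right to W.
        W is a leaf — visit W.
Visit Z.
At Z: go right to E.
  E is a leaf — visit E.
Full in-order sequence: M, S, J, G, C, Y, U, B, X, L, D, N, V, W, Z, E.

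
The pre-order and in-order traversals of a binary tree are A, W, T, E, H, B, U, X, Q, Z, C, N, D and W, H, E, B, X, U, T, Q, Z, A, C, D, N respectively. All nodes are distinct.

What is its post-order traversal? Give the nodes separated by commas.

The first element of pre-order is the root; it splits in-order into left and right subtrees.
Root A: left subtree has 9 nodes {W, H, E, B, X, U, T, Q, Z}, right has 3 {C, D, N}.
  Root W: left subtree has 0 nodes { }, right has 8 {H, E, B, X, U, T, Q, Z}.
    Root T: left subtree has 5 nodes {H, E, B, X, U}, right has 2 {Q, Z}.
      Root E: left subtree has 1 node {H}, right has 3 {B, X, U}.
        Root B: left subtree has 0 nodes { }, right has 2 {X, U}.
          Root U: left subtree has 1 node {X}, right has 0 { }.
      Root Q: left subtree has 0 nodes { }, right has 1 {Z}.
  Root C: left subtree has 0 nodes { }, right has 2 {D, N}.
    Root N: left subtree has 1 node {D}, right has 0 { }.

H, X, U, B, E, Z, Q, T, W, D, N, C, A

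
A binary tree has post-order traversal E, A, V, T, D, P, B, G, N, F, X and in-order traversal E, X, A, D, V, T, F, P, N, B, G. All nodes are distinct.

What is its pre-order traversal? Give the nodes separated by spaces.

X E F D A T V N P G B

The last element of post-order is the root; it splits in-order into left and right subtrees.
Root X: left subtree has 1 node {E}, right has 9 {A, D, V, T, F, P, N, B, G}.
  Root F: left subtree has 4 nodes {A, D, V, T}, right has 4 {P, N, B, G}.
    Root D: left subtree has 1 node {A}, right has 2 {V, T}.
      Root T: left subtree has 1 node {V}, right has 0 { }.
    Root N: left subtree has 1 node {P}, right has 2 {B, G}.
      Root G: left subtree has 1 node {B}, right has 0 { }.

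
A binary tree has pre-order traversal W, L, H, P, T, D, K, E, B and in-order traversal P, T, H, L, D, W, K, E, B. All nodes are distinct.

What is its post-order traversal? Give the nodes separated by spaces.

The first element of pre-order is the root; it splits in-order into left and right subtrees.
Root W: left subtree has 5 nodes {P, T, H, L, D}, right has 3 {K, E, B}.
  Root L: left subtree has 3 nodes {P, T, H}, right has 1 {D}.
    Root H: left subtree has 2 nodes {P, T}, right has 0 { }.
      Root P: left subtree has 0 nodes { }, right has 1 {T}.
  Root K: left subtree has 0 nodes { }, right has 2 {E, B}.
    Root E: left subtree has 0 nodes { }, right has 1 {B}.

T P H D L B E K W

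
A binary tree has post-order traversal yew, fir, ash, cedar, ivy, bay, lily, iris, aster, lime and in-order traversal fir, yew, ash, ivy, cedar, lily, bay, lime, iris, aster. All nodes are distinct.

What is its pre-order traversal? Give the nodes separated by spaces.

lime lily ivy ash fir yew cedar bay aster iris

The last element of post-order is the root; it splits in-order into left and right subtrees.
Root lime: left subtree has 7 nodes {fir, yew, ash, ivy, cedar, lily, bay}, right has 2 {iris, aster}.
  Root lily: left subtree has 5 nodes {fir, yew, ash, ivy, cedar}, right has 1 {bay}.
    Root ivy: left subtree has 3 nodes {fir, yew, ash}, right has 1 {cedar}.
      Root ash: left subtree has 2 nodes {fir, yew}, right has 0 { }.
        Root fir: left subtree has 0 nodes { }, right has 1 {yew}.
  Root aster: left subtree has 1 node {iris}, right has 0 { }.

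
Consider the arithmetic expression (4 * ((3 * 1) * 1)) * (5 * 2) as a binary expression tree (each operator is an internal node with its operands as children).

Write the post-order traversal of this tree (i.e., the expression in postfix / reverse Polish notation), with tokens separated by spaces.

4 3 1 * 1 * * 5 2 * *

Post-order on an expression tree gives postfix notation: for each operator, emit left operand, right operand, then the operator.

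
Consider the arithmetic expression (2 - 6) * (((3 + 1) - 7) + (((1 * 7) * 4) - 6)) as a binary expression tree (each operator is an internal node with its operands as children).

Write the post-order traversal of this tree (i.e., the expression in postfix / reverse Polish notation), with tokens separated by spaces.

2 6 - 3 1 + 7 - 1 7 * 4 * 6 - + *

Post-order on an expression tree gives postfix notation: for each operator, emit left operand, right operand, then the operator.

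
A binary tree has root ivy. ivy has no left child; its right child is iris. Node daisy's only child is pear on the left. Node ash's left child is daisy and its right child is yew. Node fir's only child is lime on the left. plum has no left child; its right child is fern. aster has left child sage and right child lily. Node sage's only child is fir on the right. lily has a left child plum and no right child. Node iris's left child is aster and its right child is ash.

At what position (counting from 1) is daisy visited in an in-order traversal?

In-order visits the left subtree, then the node, then the right subtree.
At ivy: no left child.
Visit ivy.
At ivy: go right to iris.
  At iris: go left to aster.
    At aster: go left to sage.
      At sage: no left child.
      Visit sage.
      At sage: go right to fir.
        At fir: go left to lime.
          lime is a leaf — visit lime.
        Visit fir.
        At fir: no right child.
    Visit aster.
    At aster: go right to lily.
      At lily: go left to plum.
        At plum: no left child.
        Visit plum.
        At plum: go right to fern.
          fern is a leaf — visit fern.
      Visit lily.
      At lily: no right child.
  Visit iris.
  At iris: go right to ash.
    At ash: go left to daisy.
      At daisy: go left to pear.
        pear is a leaf — visit pear.
      Visit daisy.
      At daisy: no right child.
    Visit ash.
    At ash: go right to yew.
      yew is a leaf — visit yew.
Full in-order sequence: ivy, sage, lime, fir, aster, plum, fern, lily, iris, pear, daisy, ash, yew.

11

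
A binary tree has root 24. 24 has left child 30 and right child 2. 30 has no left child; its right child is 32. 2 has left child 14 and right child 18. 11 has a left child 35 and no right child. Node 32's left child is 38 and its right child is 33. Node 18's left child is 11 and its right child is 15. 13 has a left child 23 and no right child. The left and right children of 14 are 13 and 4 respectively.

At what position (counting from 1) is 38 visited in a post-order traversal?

Post-order visits the left subtree, then the right subtree, then the node.
At 24: go left to 30.
  At 30: no left child.
  At 30: go right to 32.
    At 32: go left to 38.
      38 is a leaf — visit 38.
    At 32: go right to 33.
      33 is a leaf — visit 33.
    Visit 32.
  Visit 30.
At 24: go right to 2.
  At 2: go left to 14.
    At 14: go left to 13.
      At 13: go left to 23.
        23 is a leaf — visit 23.
      At 13: no right child.
      Visit 13.
    At 14: go right to 4.
      4 is a leaf — visit 4.
    Visit 14.
  At 2: go right to 18.
    At 18: go left to 11.
      At 11: go left to 35.
        35 is a leaf — visit 35.
      At 11: no right child.
      Visit 11.
    At 18: go right to 15.
      15 is a leaf — visit 15.
    Visit 18.
  Visit 2.
Visit 24.
Full post-order sequence: 38, 33, 32, 30, 23, 13, 4, 14, 35, 11, 15, 18, 2, 24.

1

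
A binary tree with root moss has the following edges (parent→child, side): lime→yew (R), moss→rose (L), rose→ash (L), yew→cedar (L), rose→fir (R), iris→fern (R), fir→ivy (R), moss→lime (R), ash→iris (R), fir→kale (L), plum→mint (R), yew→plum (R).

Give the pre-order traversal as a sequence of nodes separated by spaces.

Pre-order visits the node, then its left subtree, then its right subtree.
Visit moss.
At moss: go left to rose.
  Visit rose.
  At rose: go left to ash.
    Visit ash.
    At ash: no left child.
    At ash: go right to iris.
      Visit iris.
      At iris: no left child.
      At iris: go right to fern.
        fern is a leaf — visit fern.
  At rose: go right to fir.
    Visit fir.
    At fir: go left to kale.
      kale is a leaf — visit kale.
    At fir: go right to ivy.
      ivy is a leaf — visit ivy.
At moss: go right to lime.
  Visit lime.
  At lime: no left child.
  At lime: go right to yew.
    Visit yew.
    At yew: go left to cedar.
      cedar is a leaf — visit cedar.
    At yew: go right to plum.
      Visit plum.
      At plum: no left child.
      At plum: go right to mint.
        mint is a leaf — visit mint.

moss rose ash iris fern fir kale ivy lime yew cedar plum mint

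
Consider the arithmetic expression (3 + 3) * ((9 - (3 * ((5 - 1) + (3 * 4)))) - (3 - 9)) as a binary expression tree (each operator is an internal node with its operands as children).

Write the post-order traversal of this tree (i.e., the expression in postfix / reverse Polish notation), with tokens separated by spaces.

Post-order on an expression tree gives postfix notation: for each operator, emit left operand, right operand, then the operator.

3 3 + 9 3 5 1 - 3 4 * + * - 3 9 - - *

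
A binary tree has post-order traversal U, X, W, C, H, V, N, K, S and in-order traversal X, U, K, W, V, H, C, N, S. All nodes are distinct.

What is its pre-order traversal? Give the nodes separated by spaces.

S K X U N V W H C

The last element of post-order is the root; it splits in-order into left and right subtrees.
Root S: left subtree has 8 nodes {X, U, K, W, V, H, C, N}, right has 0 { }.
  Root K: left subtree has 2 nodes {X, U}, right has 5 {W, V, H, C, N}.
    Root X: left subtree has 0 nodes { }, right has 1 {U}.
    Root N: left subtree has 4 nodes {W, V, H, C}, right has 0 { }.
      Root V: left subtree has 1 node {W}, right has 2 {H, C}.
        Root H: left subtree has 0 nodes { }, right has 1 {C}.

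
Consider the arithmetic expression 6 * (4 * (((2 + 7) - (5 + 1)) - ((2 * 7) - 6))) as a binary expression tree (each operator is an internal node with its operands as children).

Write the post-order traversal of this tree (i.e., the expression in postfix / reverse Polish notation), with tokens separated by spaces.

Post-order on an expression tree gives postfix notation: for each operator, emit left operand, right operand, then the operator.

6 4 2 7 + 5 1 + - 2 7 * 6 - - * *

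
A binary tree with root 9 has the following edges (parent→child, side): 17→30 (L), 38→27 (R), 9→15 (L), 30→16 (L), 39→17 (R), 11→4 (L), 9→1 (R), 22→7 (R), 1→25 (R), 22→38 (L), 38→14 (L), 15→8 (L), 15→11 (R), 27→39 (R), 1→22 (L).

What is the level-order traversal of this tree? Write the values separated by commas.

Level-order visits nodes level by level from the root, left to right within each level.
Level 0: 9
Level 1: 15, 1
Level 2: 8, 11, 22, 25
Level 3: 4, 38, 7
Level 4: 14, 27
Level 5: 39
Level 6: 17
Level 7: 30
Level 8: 16

9, 15, 1, 8, 11, 22, 25, 4, 38, 7, 14, 27, 39, 17, 30, 16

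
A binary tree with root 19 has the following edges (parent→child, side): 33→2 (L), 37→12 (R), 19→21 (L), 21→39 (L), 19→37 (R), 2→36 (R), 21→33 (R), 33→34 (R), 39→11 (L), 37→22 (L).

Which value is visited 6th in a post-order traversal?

Post-order visits the left subtree, then the right subtree, then the node.
At 19: go left to 21.
  At 21: go left to 39.
    At 39: go left to 11.
      11 is a leaf — visit 11.
    At 39: no right child.
    Visit 39.
  At 21: go right to 33.
    At 33: go left to 2.
      At 2: no left child.
      At 2: go right to 36.
        36 is a leaf — visit 36.
      Visit 2.
    At 33: go right to 34.
      34 is a leaf — visit 34.
    Visit 33.
  Visit 21.
At 19: go right to 37.
  At 37: go left to 22.
    22 is a leaf — visit 22.
  At 37: go right to 12.
    12 is a leaf — visit 12.
  Visit 37.
Visit 19.
Full post-order sequence: 11, 39, 36, 2, 34, 33, 21, 22, 12, 37, 19.

33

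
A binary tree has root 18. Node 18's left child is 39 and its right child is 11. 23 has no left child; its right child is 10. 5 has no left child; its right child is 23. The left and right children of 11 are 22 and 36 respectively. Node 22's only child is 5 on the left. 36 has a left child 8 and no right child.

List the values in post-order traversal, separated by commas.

39, 10, 23, 5, 22, 8, 36, 11, 18

Post-order visits the left subtree, then the right subtree, then the node.
At 18: go left to 39.
  39 is a leaf — visit 39.
At 18: go right to 11.
  At 11: go left to 22.
    At 22: go left to 5.
      At 5: no left child.
      At 5: go right to 23.
        At 23: no left child.
        At 23: go right to 10.
          10 is a leaf — visit 10.
        Visit 23.
      Visit 5.
    At 22: no right child.
    Visit 22.
  At 11: go right to 36.
    At 36: go left to 8.
      8 is a leaf — visit 8.
    At 36: no right child.
    Visit 36.
  Visit 11.
Visit 18.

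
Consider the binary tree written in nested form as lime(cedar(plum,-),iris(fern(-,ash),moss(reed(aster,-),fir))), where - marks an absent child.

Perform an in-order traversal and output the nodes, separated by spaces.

In-order visits the left subtree, then the node, then the right subtree.
At lime: go left to cedar.
  At cedar: go left to plum.
    plum is a leaf — visit plum.
  Visit cedar.
  At cedar: no right child.
Visit lime.
At lime: go right to iris.
  At iris: go left to fern.
    At fern: no left child.
    Visit fern.
    At fern: go right to ash.
      ash is a leaf — visit ash.
  Visit iris.
  At iris: go right to moss.
    At moss: go left to reed.
      At reed: go left to aster.
        aster is a leaf — visit aster.
      Visit reed.
      At reed: no right child.
    Visit moss.
    At moss: go right to fir.
      fir is a leaf — visit fir.

plum cedar lime fern ash iris aster reed moss fir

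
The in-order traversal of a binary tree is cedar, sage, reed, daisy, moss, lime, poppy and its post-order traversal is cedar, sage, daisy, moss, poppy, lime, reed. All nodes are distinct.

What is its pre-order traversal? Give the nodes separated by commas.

The last element of post-order is the root; it splits in-order into left and right subtrees.
Root reed: left subtree has 2 nodes {cedar, sage}, right has 4 {daisy, moss, lime, poppy}.
  Root sage: left subtree has 1 node {cedar}, right has 0 { }.
  Root lime: left subtree has 2 nodes {daisy, moss}, right has 1 {poppy}.
    Root moss: left subtree has 1 node {daisy}, right has 0 { }.

reed, sage, cedar, lime, moss, daisy, poppy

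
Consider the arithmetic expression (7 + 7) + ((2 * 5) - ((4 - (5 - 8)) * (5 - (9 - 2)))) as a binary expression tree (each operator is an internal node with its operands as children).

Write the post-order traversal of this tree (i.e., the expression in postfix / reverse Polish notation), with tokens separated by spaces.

7 7 + 2 5 * 4 5 8 - - 5 9 2 - - * - +

Post-order on an expression tree gives postfix notation: for each operator, emit left operand, right operand, then the operator.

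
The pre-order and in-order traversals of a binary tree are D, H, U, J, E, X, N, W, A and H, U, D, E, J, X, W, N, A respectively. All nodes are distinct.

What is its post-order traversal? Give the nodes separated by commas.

The first element of pre-order is the root; it splits in-order into left and right subtrees.
Root D: left subtree has 2 nodes {H, U}, right has 6 {E, J, X, W, N, A}.
  Root H: left subtree has 0 nodes { }, right has 1 {U}.
  Root J: left subtree has 1 node {E}, right has 4 {X, W, N, A}.
    Root X: left subtree has 0 nodes { }, right has 3 {W, N, A}.
      Root N: left subtree has 1 node {W}, right has 1 {A}.

U, H, E, W, A, N, X, J, D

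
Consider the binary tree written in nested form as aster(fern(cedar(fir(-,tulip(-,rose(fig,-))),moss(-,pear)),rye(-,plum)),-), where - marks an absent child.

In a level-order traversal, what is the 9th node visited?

pear

Level-order visits nodes level by level from the root, left to right within each level.
Level 0: aster
Level 1: fern
Level 2: cedar, rye
Level 3: fir, moss, plum
Level 4: tulip, pear
Level 5: rose
Level 6: fig
Full level-order sequence: aster, fern, cedar, rye, fir, moss, plum, tulip, pear, rose, fig.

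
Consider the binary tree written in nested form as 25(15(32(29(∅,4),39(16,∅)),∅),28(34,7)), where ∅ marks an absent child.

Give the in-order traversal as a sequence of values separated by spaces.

29 4 32 16 39 15 25 34 28 7

In-order visits the left subtree, then the node, then the right subtree.
At 25: go left to 15.
  At 15: go left to 32.
    At 32: go left to 29.
      At 29: no left child.
      Visit 29.
      At 29: go right to 4.
        4 is a leaf — visit 4.
    Visit 32.
    At 32: go right to 39.
      At 39: go left to 16.
        16 is a leaf — visit 16.
      Visit 39.
      At 39: no right child.
  Visit 15.
  At 15: no right child.
Visit 25.
At 25: go right to 28.
  At 28: go left to 34.
    34 is a leaf — visit 34.
  Visit 28.
  At 28: go right to 7.
    7 is a leaf — visit 7.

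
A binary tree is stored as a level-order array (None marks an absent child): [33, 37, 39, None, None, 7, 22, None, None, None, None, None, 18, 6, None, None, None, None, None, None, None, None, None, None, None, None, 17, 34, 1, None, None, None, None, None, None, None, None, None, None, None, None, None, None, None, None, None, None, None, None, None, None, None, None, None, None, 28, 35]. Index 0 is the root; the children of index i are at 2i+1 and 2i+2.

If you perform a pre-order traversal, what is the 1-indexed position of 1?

12

Pre-order visits the node, then its left subtree, then its right subtree.
Visit 33.
At 33: go left to 37.
  37 is a leaf — visit 37.
At 33: go right to 39.
  Visit 39.
  At 39: go left to 7.
    Visit 7.
    At 7: no left child.
    At 7: go right to 18.
      Visit 18.
      At 18: no left child.
      At 18: go right to 17.
        17 is a leaf — visit 17.
  At 39: go right to 22.
    Visit 22.
    At 22: go left to 6.
      Visit 6.
      At 6: go left to 34.
        Visit 34.
        At 34: go left to 28.
          28 is a leaf — visit 28.
        At 34: go right to 35.
          35 is a leaf — visit 35.
      At 6: go right to 1.
        1 is a leaf — visit 1.
    At 22: no right child.
Full pre-order sequence: 33, 37, 39, 7, 18, 17, 22, 6, 34, 28, 35, 1.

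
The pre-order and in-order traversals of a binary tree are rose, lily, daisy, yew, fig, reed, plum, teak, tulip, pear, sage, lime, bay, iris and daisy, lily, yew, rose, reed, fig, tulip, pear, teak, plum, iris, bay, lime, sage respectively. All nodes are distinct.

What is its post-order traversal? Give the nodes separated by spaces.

The first element of pre-order is the root; it splits in-order into left and right subtrees.
Root rose: left subtree has 3 nodes {daisy, lily, yew}, right has 10 {reed, fig, tulip, pear, teak, plum, iris, bay, lime, sage}.
  Root lily: left subtree has 1 node {daisy}, right has 1 {yew}.
  Root fig: left subtree has 1 node {reed}, right has 8 {tulip, pear, teak, plum, iris, bay, lime, sage}.
    Root plum: left subtree has 3 nodes {tulip, pear, teak}, right has 4 {iris, bay, lime, sage}.
      Root teak: left subtree has 2 nodes {tulip, pear}, right has 0 { }.
        Root tulip: left subtree has 0 nodes { }, right has 1 {pear}.
      Root sage: left subtree has 3 nodes {iris, bay, lime}, right has 0 { }.
        Root lime: left subtree has 2 nodes {iris, bay}, right has 0 { }.
          Root bay: left subtree has 1 node {iris}, right has 0 { }.

daisy yew lily reed pear tulip teak iris bay lime sage plum fig rose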